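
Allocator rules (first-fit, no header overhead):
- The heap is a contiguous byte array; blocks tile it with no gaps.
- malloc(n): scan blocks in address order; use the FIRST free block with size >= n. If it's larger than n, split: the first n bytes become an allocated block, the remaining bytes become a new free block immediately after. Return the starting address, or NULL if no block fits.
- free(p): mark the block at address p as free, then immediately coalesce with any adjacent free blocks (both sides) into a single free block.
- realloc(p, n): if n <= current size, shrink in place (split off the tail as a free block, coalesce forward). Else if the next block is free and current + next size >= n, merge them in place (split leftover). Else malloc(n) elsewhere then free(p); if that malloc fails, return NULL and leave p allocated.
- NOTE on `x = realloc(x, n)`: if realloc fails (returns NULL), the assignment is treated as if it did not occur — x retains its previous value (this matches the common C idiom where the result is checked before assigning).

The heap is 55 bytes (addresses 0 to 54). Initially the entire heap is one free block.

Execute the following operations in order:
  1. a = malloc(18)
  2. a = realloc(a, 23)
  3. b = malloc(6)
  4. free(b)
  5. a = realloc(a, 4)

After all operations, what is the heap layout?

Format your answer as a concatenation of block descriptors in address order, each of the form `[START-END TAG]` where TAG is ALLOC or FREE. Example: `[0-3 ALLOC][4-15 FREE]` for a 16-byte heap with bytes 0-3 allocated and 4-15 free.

Op 1: a = malloc(18) -> a = 0; heap: [0-17 ALLOC][18-54 FREE]
Op 2: a = realloc(a, 23) -> a = 0; heap: [0-22 ALLOC][23-54 FREE]
Op 3: b = malloc(6) -> b = 23; heap: [0-22 ALLOC][23-28 ALLOC][29-54 FREE]
Op 4: free(b) -> (freed b); heap: [0-22 ALLOC][23-54 FREE]
Op 5: a = realloc(a, 4) -> a = 0; heap: [0-3 ALLOC][4-54 FREE]

Answer: [0-3 ALLOC][4-54 FREE]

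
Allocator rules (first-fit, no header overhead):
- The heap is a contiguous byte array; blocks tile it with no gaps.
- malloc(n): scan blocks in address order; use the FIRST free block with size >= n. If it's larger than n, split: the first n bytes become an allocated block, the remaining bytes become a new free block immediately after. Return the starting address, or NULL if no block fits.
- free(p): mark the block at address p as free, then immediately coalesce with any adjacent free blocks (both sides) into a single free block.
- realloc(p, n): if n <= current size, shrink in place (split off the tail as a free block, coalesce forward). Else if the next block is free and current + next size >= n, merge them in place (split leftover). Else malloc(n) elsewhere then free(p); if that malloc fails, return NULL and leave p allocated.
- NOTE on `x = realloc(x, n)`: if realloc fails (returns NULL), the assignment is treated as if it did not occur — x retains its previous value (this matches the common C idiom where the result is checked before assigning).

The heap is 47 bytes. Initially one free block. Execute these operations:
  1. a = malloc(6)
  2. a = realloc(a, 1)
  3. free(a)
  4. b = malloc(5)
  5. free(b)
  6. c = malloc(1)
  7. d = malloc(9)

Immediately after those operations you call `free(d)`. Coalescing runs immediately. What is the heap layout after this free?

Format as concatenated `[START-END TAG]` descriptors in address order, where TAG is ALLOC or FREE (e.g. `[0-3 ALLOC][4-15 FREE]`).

Answer: [0-0 ALLOC][1-46 FREE]

Derivation:
Op 1: a = malloc(6) -> a = 0; heap: [0-5 ALLOC][6-46 FREE]
Op 2: a = realloc(a, 1) -> a = 0; heap: [0-0 ALLOC][1-46 FREE]
Op 3: free(a) -> (freed a); heap: [0-46 FREE]
Op 4: b = malloc(5) -> b = 0; heap: [0-4 ALLOC][5-46 FREE]
Op 5: free(b) -> (freed b); heap: [0-46 FREE]
Op 6: c = malloc(1) -> c = 0; heap: [0-0 ALLOC][1-46 FREE]
Op 7: d = malloc(9) -> d = 1; heap: [0-0 ALLOC][1-9 ALLOC][10-46 FREE]
free(d): d = 1 -> block [1-9 ALLOC]; mark free, coalesce with adjacent free neighbors -> [0-0 ALLOC][1-46 FREE]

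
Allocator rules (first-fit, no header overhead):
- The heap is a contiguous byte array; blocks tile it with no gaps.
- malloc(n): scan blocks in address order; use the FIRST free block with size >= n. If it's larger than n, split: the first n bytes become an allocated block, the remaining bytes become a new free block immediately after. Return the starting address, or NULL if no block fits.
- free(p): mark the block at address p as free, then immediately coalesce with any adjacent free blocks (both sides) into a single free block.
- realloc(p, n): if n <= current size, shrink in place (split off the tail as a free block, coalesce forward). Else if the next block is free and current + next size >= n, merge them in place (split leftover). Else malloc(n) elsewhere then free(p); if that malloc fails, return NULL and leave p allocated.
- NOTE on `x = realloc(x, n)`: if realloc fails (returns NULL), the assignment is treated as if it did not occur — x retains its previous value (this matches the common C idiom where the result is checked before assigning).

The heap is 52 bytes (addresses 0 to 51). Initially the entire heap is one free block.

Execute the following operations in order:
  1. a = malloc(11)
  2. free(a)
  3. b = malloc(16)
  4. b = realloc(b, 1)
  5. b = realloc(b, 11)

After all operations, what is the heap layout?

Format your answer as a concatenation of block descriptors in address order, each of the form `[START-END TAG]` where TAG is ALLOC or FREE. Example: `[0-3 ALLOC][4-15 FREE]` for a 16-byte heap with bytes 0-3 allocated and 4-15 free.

Op 1: a = malloc(11) -> a = 0; heap: [0-10 ALLOC][11-51 FREE]
Op 2: free(a) -> (freed a); heap: [0-51 FREE]
Op 3: b = malloc(16) -> b = 0; heap: [0-15 ALLOC][16-51 FREE]
Op 4: b = realloc(b, 1) -> b = 0; heap: [0-0 ALLOC][1-51 FREE]
Op 5: b = realloc(b, 11) -> b = 0; heap: [0-10 ALLOC][11-51 FREE]

Answer: [0-10 ALLOC][11-51 FREE]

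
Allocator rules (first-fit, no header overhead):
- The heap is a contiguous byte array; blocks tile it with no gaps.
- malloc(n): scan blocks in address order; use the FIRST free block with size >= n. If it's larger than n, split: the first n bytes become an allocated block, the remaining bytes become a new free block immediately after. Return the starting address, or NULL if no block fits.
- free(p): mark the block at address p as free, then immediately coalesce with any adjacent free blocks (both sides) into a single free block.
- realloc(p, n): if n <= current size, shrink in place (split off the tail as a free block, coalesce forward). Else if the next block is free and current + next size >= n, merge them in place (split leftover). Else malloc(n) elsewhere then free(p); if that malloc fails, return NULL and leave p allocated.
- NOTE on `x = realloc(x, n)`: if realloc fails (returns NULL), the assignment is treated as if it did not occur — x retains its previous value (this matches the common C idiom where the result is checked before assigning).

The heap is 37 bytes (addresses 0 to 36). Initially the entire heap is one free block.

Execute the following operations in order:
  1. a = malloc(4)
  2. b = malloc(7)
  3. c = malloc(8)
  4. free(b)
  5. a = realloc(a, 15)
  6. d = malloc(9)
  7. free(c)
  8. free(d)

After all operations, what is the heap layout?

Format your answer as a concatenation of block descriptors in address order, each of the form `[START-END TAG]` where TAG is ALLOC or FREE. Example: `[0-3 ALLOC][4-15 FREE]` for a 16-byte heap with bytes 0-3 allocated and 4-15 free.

Answer: [0-18 FREE][19-33 ALLOC][34-36 FREE]

Derivation:
Op 1: a = malloc(4) -> a = 0; heap: [0-3 ALLOC][4-36 FREE]
Op 2: b = malloc(7) -> b = 4; heap: [0-3 ALLOC][4-10 ALLOC][11-36 FREE]
Op 3: c = malloc(8) -> c = 11; heap: [0-3 ALLOC][4-10 ALLOC][11-18 ALLOC][19-36 FREE]
Op 4: free(b) -> (freed b); heap: [0-3 ALLOC][4-10 FREE][11-18 ALLOC][19-36 FREE]
Op 5: a = realloc(a, 15) -> a = 19; heap: [0-10 FREE][11-18 ALLOC][19-33 ALLOC][34-36 FREE]
Op 6: d = malloc(9) -> d = 0; heap: [0-8 ALLOC][9-10 FREE][11-18 ALLOC][19-33 ALLOC][34-36 FREE]
Op 7: free(c) -> (freed c); heap: [0-8 ALLOC][9-18 FREE][19-33 ALLOC][34-36 FREE]
Op 8: free(d) -> (freed d); heap: [0-18 FREE][19-33 ALLOC][34-36 FREE]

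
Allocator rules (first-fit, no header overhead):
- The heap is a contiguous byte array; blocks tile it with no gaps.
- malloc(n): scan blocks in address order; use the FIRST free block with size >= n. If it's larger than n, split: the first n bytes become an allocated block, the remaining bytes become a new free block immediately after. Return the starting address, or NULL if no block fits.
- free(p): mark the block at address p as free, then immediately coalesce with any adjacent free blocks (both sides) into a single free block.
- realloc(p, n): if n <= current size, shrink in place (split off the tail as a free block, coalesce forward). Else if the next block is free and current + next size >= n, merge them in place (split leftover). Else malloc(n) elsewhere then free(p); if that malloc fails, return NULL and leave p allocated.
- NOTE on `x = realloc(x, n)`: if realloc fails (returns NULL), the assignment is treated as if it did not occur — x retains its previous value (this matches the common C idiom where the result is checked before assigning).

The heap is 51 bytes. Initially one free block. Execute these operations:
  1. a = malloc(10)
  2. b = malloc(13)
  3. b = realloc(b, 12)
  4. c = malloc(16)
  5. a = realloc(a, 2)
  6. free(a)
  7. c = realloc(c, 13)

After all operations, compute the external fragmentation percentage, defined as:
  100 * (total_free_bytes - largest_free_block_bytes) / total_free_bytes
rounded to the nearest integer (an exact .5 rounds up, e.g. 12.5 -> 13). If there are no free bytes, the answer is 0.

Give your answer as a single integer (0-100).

Op 1: a = malloc(10) -> a = 0; heap: [0-9 ALLOC][10-50 FREE]
Op 2: b = malloc(13) -> b = 10; heap: [0-9 ALLOC][10-22 ALLOC][23-50 FREE]
Op 3: b = realloc(b, 12) -> b = 10; heap: [0-9 ALLOC][10-21 ALLOC][22-50 FREE]
Op 4: c = malloc(16) -> c = 22; heap: [0-9 ALLOC][10-21 ALLOC][22-37 ALLOC][38-50 FREE]
Op 5: a = realloc(a, 2) -> a = 0; heap: [0-1 ALLOC][2-9 FREE][10-21 ALLOC][22-37 ALLOC][38-50 FREE]
Op 6: free(a) -> (freed a); heap: [0-9 FREE][10-21 ALLOC][22-37 ALLOC][38-50 FREE]
Op 7: c = realloc(c, 13) -> c = 22; heap: [0-9 FREE][10-21 ALLOC][22-34 ALLOC][35-50 FREE]
Free blocks: [10 16] total_free=26 largest=16 -> 100*(26-16)/26 = 1000/26 ≈ 38.462 -> rounds to 38

Answer: 38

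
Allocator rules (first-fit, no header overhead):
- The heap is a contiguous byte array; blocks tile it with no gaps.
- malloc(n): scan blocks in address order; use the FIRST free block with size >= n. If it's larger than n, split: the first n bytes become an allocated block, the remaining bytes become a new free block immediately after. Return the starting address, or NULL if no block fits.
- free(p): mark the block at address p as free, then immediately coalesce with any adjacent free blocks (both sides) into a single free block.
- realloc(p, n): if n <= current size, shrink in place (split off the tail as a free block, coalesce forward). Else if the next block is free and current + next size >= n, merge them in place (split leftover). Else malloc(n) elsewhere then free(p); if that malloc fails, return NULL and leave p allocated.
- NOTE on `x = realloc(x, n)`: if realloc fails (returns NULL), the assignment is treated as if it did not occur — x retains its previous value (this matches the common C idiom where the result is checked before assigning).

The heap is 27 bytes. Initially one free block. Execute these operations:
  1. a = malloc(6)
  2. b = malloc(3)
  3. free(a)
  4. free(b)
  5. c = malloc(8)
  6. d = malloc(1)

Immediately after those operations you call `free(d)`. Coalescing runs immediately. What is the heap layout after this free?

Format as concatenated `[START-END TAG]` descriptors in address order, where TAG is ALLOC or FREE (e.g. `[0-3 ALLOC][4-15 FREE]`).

Answer: [0-7 ALLOC][8-26 FREE]

Derivation:
Op 1: a = malloc(6) -> a = 0; heap: [0-5 ALLOC][6-26 FREE]
Op 2: b = malloc(3) -> b = 6; heap: [0-5 ALLOC][6-8 ALLOC][9-26 FREE]
Op 3: free(a) -> (freed a); heap: [0-5 FREE][6-8 ALLOC][9-26 FREE]
Op 4: free(b) -> (freed b); heap: [0-26 FREE]
Op 5: c = malloc(8) -> c = 0; heap: [0-7 ALLOC][8-26 FREE]
Op 6: d = malloc(1) -> d = 8; heap: [0-7 ALLOC][8-8 ALLOC][9-26 FREE]
free(d): d = 8 -> block [8-8 ALLOC]; mark free, coalesce with adjacent free neighbors -> [0-7 ALLOC][8-26 FREE]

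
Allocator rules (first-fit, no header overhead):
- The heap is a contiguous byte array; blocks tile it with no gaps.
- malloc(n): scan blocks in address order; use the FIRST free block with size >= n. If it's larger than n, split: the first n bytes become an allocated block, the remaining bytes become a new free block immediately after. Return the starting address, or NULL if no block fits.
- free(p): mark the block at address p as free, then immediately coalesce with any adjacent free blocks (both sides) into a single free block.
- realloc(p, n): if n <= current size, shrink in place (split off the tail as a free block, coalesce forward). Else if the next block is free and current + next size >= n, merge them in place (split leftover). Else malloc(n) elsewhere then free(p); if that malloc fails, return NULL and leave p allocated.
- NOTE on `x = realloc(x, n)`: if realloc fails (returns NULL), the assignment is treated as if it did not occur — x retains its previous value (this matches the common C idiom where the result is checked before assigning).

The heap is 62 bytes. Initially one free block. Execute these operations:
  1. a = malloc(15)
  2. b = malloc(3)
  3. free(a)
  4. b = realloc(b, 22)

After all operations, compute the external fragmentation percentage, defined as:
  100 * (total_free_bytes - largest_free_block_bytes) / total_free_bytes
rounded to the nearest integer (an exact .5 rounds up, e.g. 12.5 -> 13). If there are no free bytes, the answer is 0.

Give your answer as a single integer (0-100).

Op 1: a = malloc(15) -> a = 0; heap: [0-14 ALLOC][15-61 FREE]
Op 2: b = malloc(3) -> b = 15; heap: [0-14 ALLOC][15-17 ALLOC][18-61 FREE]
Op 3: free(a) -> (freed a); heap: [0-14 FREE][15-17 ALLOC][18-61 FREE]
Op 4: b = realloc(b, 22) -> b = 15; heap: [0-14 FREE][15-36 ALLOC][37-61 FREE]
Free blocks: [15 25] total_free=40 largest=25 -> 100*(40-25)/40 = 1500/40 = 37.5 -> rounds to 38

Answer: 38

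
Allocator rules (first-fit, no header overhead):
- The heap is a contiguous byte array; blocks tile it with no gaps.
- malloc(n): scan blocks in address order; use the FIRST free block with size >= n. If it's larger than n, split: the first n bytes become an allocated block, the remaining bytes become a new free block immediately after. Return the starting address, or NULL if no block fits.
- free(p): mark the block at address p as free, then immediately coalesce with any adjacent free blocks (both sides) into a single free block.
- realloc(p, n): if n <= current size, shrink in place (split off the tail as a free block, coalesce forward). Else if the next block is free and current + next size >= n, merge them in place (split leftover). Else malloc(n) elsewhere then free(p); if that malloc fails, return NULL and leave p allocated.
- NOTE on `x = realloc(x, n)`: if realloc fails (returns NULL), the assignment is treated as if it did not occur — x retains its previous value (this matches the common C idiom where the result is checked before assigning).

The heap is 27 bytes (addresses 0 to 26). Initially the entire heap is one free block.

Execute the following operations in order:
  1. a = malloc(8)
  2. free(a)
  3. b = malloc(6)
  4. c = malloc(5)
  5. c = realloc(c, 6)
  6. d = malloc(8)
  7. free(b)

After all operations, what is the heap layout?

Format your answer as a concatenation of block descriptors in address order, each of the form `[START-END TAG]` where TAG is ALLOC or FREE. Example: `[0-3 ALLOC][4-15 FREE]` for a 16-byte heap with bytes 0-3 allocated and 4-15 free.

Answer: [0-5 FREE][6-11 ALLOC][12-19 ALLOC][20-26 FREE]

Derivation:
Op 1: a = malloc(8) -> a = 0; heap: [0-7 ALLOC][8-26 FREE]
Op 2: free(a) -> (freed a); heap: [0-26 FREE]
Op 3: b = malloc(6) -> b = 0; heap: [0-5 ALLOC][6-26 FREE]
Op 4: c = malloc(5) -> c = 6; heap: [0-5 ALLOC][6-10 ALLOC][11-26 FREE]
Op 5: c = realloc(c, 6) -> c = 6; heap: [0-5 ALLOC][6-11 ALLOC][12-26 FREE]
Op 6: d = malloc(8) -> d = 12; heap: [0-5 ALLOC][6-11 ALLOC][12-19 ALLOC][20-26 FREE]
Op 7: free(b) -> (freed b); heap: [0-5 FREE][6-11 ALLOC][12-19 ALLOC][20-26 FREE]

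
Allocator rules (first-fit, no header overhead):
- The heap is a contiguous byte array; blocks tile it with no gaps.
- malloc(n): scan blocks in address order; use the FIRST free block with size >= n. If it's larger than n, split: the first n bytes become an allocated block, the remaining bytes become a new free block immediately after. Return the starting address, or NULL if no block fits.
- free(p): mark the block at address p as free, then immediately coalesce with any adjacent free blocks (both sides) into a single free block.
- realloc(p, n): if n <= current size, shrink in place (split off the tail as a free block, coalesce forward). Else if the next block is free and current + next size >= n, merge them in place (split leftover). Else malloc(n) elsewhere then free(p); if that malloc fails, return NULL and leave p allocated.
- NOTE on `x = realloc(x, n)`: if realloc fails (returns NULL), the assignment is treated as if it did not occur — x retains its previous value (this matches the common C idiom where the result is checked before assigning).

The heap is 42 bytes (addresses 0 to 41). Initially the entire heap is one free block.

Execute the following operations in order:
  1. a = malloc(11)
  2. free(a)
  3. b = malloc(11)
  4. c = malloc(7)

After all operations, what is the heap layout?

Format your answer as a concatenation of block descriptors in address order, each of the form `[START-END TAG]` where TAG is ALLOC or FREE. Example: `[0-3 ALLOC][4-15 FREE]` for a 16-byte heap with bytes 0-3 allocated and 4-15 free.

Op 1: a = malloc(11) -> a = 0; heap: [0-10 ALLOC][11-41 FREE]
Op 2: free(a) -> (freed a); heap: [0-41 FREE]
Op 3: b = malloc(11) -> b = 0; heap: [0-10 ALLOC][11-41 FREE]
Op 4: c = malloc(7) -> c = 11; heap: [0-10 ALLOC][11-17 ALLOC][18-41 FREE]

Answer: [0-10 ALLOC][11-17 ALLOC][18-41 FREE]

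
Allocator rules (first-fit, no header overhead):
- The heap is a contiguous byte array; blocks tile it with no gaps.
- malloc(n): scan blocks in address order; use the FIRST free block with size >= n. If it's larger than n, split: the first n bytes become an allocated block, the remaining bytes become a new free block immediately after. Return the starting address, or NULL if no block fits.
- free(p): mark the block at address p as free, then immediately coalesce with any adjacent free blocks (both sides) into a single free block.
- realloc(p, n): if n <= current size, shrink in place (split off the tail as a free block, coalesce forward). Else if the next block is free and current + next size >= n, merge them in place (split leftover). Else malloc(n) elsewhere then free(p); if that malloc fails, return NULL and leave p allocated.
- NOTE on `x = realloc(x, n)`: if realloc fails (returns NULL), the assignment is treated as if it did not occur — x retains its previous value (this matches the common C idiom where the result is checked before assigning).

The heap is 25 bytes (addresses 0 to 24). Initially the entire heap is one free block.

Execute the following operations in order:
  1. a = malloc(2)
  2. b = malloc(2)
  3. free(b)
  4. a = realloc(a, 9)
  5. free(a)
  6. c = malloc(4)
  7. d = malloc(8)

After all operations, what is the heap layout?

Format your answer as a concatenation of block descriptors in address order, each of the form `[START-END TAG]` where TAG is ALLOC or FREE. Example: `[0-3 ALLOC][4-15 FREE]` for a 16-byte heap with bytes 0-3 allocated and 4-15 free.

Op 1: a = malloc(2) -> a = 0; heap: [0-1 ALLOC][2-24 FREE]
Op 2: b = malloc(2) -> b = 2; heap: [0-1 ALLOC][2-3 ALLOC][4-24 FREE]
Op 3: free(b) -> (freed b); heap: [0-1 ALLOC][2-24 FREE]
Op 4: a = realloc(a, 9) -> a = 0; heap: [0-8 ALLOC][9-24 FREE]
Op 5: free(a) -> (freed a); heap: [0-24 FREE]
Op 6: c = malloc(4) -> c = 0; heap: [0-3 ALLOC][4-24 FREE]
Op 7: d = malloc(8) -> d = 4; heap: [0-3 ALLOC][4-11 ALLOC][12-24 FREE]

Answer: [0-3 ALLOC][4-11 ALLOC][12-24 FREE]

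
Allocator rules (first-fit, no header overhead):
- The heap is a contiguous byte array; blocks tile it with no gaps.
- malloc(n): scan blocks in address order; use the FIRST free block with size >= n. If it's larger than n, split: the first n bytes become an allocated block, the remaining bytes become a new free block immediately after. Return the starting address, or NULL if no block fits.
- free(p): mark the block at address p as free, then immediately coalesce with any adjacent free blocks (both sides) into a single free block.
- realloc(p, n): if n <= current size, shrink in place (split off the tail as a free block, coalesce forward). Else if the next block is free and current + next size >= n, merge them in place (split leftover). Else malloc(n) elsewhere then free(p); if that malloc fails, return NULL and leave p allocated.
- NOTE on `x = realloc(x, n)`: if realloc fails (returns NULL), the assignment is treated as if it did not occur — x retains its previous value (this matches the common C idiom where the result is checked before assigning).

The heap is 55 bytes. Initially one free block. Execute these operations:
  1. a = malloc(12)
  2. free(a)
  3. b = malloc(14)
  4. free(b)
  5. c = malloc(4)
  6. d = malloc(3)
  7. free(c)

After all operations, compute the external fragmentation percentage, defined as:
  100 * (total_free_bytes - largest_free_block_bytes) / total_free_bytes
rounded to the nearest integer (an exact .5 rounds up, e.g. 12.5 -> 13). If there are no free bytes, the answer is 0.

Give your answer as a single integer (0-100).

Answer: 8

Derivation:
Op 1: a = malloc(12) -> a = 0; heap: [0-11 ALLOC][12-54 FREE]
Op 2: free(a) -> (freed a); heap: [0-54 FREE]
Op 3: b = malloc(14) -> b = 0; heap: [0-13 ALLOC][14-54 FREE]
Op 4: free(b) -> (freed b); heap: [0-54 FREE]
Op 5: c = malloc(4) -> c = 0; heap: [0-3 ALLOC][4-54 FREE]
Op 6: d = malloc(3) -> d = 4; heap: [0-3 ALLOC][4-6 ALLOC][7-54 FREE]
Op 7: free(c) -> (freed c); heap: [0-3 FREE][4-6 ALLOC][7-54 FREE]
Free blocks: [4 48] total_free=52 largest=48 -> 100*(52-48)/52 = 400/52 ≈ 7.692 -> rounds to 8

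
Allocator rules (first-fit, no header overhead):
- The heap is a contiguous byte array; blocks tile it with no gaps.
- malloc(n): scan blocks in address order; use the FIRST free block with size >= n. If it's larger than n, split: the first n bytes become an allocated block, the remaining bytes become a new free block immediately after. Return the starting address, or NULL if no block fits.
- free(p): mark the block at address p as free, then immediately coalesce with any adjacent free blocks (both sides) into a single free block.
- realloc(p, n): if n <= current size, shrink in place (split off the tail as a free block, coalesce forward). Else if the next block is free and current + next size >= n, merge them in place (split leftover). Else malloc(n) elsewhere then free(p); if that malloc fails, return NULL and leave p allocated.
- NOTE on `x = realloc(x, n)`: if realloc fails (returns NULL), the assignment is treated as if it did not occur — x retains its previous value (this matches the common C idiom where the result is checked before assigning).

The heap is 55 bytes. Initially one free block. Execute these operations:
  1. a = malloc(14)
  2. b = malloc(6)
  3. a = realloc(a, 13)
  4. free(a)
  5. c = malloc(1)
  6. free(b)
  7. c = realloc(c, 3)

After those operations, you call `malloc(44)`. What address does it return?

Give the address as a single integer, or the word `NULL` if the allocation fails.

Answer: 3

Derivation:
Op 1: a = malloc(14) -> a = 0; heap: [0-13 ALLOC][14-54 FREE]
Op 2: b = malloc(6) -> b = 14; heap: [0-13 ALLOC][14-19 ALLOC][20-54 FREE]
Op 3: a = realloc(a, 13) -> a = 0; heap: [0-12 ALLOC][13-13 FREE][14-19 ALLOC][20-54 FREE]
Op 4: free(a) -> (freed a); heap: [0-13 FREE][14-19 ALLOC][20-54 FREE]
Op 5: c = malloc(1) -> c = 0; heap: [0-0 ALLOC][1-13 FREE][14-19 ALLOC][20-54 FREE]
Op 6: free(b) -> (freed b); heap: [0-0 ALLOC][1-54 FREE]
Op 7: c = realloc(c, 3) -> c = 0; heap: [0-2 ALLOC][3-54 FREE]
malloc(44): first-fit scan over [0-2 ALLOC][3-54 FREE] -> 3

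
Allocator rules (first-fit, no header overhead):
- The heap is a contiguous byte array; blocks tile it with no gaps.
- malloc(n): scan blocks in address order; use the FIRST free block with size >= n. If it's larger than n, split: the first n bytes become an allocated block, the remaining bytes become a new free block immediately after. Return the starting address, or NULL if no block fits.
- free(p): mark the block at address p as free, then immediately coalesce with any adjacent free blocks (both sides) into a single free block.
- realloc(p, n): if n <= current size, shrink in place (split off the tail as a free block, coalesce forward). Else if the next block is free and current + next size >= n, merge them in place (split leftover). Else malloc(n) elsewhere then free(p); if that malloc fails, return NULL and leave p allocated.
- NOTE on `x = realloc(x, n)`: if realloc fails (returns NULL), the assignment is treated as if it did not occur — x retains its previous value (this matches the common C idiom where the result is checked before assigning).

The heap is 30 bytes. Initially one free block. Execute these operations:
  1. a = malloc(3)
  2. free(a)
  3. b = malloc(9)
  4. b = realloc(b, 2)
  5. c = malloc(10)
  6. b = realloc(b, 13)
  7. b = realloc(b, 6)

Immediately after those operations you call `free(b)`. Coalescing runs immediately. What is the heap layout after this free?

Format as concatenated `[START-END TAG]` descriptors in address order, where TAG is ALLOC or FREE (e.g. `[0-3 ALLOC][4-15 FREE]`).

Op 1: a = malloc(3) -> a = 0; heap: [0-2 ALLOC][3-29 FREE]
Op 2: free(a) -> (freed a); heap: [0-29 FREE]
Op 3: b = malloc(9) -> b = 0; heap: [0-8 ALLOC][9-29 FREE]
Op 4: b = realloc(b, 2) -> b = 0; heap: [0-1 ALLOC][2-29 FREE]
Op 5: c = malloc(10) -> c = 2; heap: [0-1 ALLOC][2-11 ALLOC][12-29 FREE]
Op 6: b = realloc(b, 13) -> b = 12; heap: [0-1 FREE][2-11 ALLOC][12-24 ALLOC][25-29 FREE]
Op 7: b = realloc(b, 6) -> b = 12; heap: [0-1 FREE][2-11 ALLOC][12-17 ALLOC][18-29 FREE]
free(b): b = 12 -> block [12-17 ALLOC]; mark free, coalesce with adjacent free neighbors -> [0-1 FREE][2-11 ALLOC][12-29 FREE]

Answer: [0-1 FREE][2-11 ALLOC][12-29 FREE]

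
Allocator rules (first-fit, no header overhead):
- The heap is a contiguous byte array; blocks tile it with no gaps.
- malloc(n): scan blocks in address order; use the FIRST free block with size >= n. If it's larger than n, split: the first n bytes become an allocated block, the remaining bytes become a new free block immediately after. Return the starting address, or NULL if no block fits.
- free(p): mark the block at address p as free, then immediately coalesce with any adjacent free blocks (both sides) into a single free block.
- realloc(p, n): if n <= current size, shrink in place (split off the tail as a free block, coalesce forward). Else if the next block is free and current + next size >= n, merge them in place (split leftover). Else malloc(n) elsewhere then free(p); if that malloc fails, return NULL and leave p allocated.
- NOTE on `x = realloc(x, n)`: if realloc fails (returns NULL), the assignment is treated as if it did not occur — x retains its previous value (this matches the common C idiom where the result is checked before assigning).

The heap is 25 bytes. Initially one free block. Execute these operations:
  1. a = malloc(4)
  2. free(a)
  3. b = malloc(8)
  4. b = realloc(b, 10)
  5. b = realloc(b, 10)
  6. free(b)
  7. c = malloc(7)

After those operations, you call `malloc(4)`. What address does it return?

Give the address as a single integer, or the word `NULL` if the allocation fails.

Answer: 7

Derivation:
Op 1: a = malloc(4) -> a = 0; heap: [0-3 ALLOC][4-24 FREE]
Op 2: free(a) -> (freed a); heap: [0-24 FREE]
Op 3: b = malloc(8) -> b = 0; heap: [0-7 ALLOC][8-24 FREE]
Op 4: b = realloc(b, 10) -> b = 0; heap: [0-9 ALLOC][10-24 FREE]
Op 5: b = realloc(b, 10) -> b = 0; heap: [0-9 ALLOC][10-24 FREE]
Op 6: free(b) -> (freed b); heap: [0-24 FREE]
Op 7: c = malloc(7) -> c = 0; heap: [0-6 ALLOC][7-24 FREE]
malloc(4): first-fit scan over [0-6 ALLOC][7-24 FREE] -> 7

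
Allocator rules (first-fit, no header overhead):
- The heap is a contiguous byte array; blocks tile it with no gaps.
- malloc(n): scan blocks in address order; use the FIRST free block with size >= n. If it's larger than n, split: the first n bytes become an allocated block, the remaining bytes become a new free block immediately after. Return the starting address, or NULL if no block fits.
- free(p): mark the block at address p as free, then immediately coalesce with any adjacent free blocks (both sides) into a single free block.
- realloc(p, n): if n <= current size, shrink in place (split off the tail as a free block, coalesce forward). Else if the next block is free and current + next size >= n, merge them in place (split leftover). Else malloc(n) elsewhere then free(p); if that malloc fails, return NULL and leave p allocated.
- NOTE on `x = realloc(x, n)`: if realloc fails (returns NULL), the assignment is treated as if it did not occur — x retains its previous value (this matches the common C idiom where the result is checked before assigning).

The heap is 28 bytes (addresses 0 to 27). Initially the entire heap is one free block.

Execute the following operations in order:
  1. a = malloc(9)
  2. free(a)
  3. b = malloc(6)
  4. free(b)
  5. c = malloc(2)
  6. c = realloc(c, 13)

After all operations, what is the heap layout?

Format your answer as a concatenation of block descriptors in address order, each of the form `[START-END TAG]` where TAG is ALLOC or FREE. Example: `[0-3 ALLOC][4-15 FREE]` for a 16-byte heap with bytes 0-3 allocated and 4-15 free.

Op 1: a = malloc(9) -> a = 0; heap: [0-8 ALLOC][9-27 FREE]
Op 2: free(a) -> (freed a); heap: [0-27 FREE]
Op 3: b = malloc(6) -> b = 0; heap: [0-5 ALLOC][6-27 FREE]
Op 4: free(b) -> (freed b); heap: [0-27 FREE]
Op 5: c = malloc(2) -> c = 0; heap: [0-1 ALLOC][2-27 FREE]
Op 6: c = realloc(c, 13) -> c = 0; heap: [0-12 ALLOC][13-27 FREE]

Answer: [0-12 ALLOC][13-27 FREE]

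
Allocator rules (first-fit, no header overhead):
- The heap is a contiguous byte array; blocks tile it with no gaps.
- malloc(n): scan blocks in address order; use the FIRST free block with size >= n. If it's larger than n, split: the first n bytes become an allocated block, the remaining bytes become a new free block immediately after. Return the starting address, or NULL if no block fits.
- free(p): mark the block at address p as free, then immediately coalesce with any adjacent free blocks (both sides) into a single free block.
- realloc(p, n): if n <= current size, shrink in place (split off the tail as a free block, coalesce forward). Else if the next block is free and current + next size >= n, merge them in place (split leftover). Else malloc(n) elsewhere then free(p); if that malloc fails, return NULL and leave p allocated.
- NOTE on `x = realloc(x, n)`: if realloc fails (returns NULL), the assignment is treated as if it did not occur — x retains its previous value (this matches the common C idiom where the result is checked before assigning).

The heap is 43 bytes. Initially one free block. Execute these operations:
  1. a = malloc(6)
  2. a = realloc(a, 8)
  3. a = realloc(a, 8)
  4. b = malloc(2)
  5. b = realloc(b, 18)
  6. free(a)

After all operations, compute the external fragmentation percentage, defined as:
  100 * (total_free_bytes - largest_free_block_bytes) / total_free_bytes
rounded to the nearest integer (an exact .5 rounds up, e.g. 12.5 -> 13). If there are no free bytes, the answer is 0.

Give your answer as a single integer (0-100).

Answer: 32

Derivation:
Op 1: a = malloc(6) -> a = 0; heap: [0-5 ALLOC][6-42 FREE]
Op 2: a = realloc(a, 8) -> a = 0; heap: [0-7 ALLOC][8-42 FREE]
Op 3: a = realloc(a, 8) -> a = 0; heap: [0-7 ALLOC][8-42 FREE]
Op 4: b = malloc(2) -> b = 8; heap: [0-7 ALLOC][8-9 ALLOC][10-42 FREE]
Op 5: b = realloc(b, 18) -> b = 8; heap: [0-7 ALLOC][8-25 ALLOC][26-42 FREE]
Op 6: free(a) -> (freed a); heap: [0-7 FREE][8-25 ALLOC][26-42 FREE]
Free blocks: [8 17] total_free=25 largest=17 -> 100*(25-17)/25 = 800/25 = 32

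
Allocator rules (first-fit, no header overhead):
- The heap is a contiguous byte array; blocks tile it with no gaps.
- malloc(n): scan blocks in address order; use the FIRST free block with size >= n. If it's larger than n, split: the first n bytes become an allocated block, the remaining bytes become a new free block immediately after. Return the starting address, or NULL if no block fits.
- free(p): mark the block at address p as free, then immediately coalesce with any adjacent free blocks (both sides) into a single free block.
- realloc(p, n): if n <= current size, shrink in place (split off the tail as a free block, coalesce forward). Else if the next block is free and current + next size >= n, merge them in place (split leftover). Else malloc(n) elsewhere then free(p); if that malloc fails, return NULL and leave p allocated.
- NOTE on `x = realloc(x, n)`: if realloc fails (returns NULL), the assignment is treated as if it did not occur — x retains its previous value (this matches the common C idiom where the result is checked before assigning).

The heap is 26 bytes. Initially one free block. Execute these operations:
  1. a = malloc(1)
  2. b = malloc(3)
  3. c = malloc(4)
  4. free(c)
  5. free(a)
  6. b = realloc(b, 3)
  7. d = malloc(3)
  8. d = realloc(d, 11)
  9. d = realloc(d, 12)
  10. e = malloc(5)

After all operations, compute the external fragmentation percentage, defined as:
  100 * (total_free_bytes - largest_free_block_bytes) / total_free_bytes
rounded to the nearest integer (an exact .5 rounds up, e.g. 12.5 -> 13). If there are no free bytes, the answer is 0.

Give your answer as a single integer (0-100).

Answer: 17

Derivation:
Op 1: a = malloc(1) -> a = 0; heap: [0-0 ALLOC][1-25 FREE]
Op 2: b = malloc(3) -> b = 1; heap: [0-0 ALLOC][1-3 ALLOC][4-25 FREE]
Op 3: c = malloc(4) -> c = 4; heap: [0-0 ALLOC][1-3 ALLOC][4-7 ALLOC][8-25 FREE]
Op 4: free(c) -> (freed c); heap: [0-0 ALLOC][1-3 ALLOC][4-25 FREE]
Op 5: free(a) -> (freed a); heap: [0-0 FREE][1-3 ALLOC][4-25 FREE]
Op 6: b = realloc(b, 3) -> b = 1; heap: [0-0 FREE][1-3 ALLOC][4-25 FREE]
Op 7: d = malloc(3) -> d = 4; heap: [0-0 FREE][1-3 ALLOC][4-6 ALLOC][7-25 FREE]
Op 8: d = realloc(d, 11) -> d = 4; heap: [0-0 FREE][1-3 ALLOC][4-14 ALLOC][15-25 FREE]
Op 9: d = realloc(d, 12) -> d = 4; heap: [0-0 FREE][1-3 ALLOC][4-15 ALLOC][16-25 FREE]
Op 10: e = malloc(5) -> e = 16; heap: [0-0 FREE][1-3 ALLOC][4-15 ALLOC][16-20 ALLOC][21-25 FREE]
Free blocks: [1 5] total_free=6 largest=5 -> 100*(6-5)/6 = 100/6 ≈ 16.667 -> rounds to 17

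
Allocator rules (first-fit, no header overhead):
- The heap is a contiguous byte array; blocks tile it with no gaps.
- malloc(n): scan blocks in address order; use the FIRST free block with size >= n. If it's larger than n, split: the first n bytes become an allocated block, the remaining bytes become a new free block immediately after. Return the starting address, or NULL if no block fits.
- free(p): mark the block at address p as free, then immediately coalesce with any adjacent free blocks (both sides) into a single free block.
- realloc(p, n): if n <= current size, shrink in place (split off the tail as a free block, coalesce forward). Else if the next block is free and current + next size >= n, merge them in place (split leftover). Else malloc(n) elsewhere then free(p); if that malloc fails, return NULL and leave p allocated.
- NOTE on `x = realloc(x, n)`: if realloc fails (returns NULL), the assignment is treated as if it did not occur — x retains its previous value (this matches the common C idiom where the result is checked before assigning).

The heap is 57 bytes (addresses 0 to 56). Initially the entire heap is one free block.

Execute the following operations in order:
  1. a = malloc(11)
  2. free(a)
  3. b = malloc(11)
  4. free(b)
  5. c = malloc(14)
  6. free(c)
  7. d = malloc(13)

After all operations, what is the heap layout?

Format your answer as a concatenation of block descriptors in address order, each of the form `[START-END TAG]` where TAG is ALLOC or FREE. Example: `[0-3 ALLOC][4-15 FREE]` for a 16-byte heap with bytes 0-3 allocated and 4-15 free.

Answer: [0-12 ALLOC][13-56 FREE]

Derivation:
Op 1: a = malloc(11) -> a = 0; heap: [0-10 ALLOC][11-56 FREE]
Op 2: free(a) -> (freed a); heap: [0-56 FREE]
Op 3: b = malloc(11) -> b = 0; heap: [0-10 ALLOC][11-56 FREE]
Op 4: free(b) -> (freed b); heap: [0-56 FREE]
Op 5: c = malloc(14) -> c = 0; heap: [0-13 ALLOC][14-56 FREE]
Op 6: free(c) -> (freed c); heap: [0-56 FREE]
Op 7: d = malloc(13) -> d = 0; heap: [0-12 ALLOC][13-56 FREE]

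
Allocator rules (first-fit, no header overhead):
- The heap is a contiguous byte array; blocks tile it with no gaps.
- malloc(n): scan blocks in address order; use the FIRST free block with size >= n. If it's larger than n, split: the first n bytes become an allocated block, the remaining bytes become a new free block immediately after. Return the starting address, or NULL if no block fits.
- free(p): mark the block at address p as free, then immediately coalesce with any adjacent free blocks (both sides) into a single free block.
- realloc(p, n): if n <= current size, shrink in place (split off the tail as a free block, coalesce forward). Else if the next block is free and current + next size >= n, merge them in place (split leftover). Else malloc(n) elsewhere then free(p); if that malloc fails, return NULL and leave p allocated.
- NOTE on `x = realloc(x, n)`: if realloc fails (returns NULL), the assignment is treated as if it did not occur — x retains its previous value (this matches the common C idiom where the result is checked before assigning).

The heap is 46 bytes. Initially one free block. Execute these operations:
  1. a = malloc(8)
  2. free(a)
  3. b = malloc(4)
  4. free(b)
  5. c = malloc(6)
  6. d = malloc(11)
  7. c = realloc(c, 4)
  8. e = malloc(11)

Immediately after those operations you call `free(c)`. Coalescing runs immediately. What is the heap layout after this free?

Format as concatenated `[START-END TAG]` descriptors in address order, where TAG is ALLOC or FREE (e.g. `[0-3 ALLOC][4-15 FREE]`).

Answer: [0-5 FREE][6-16 ALLOC][17-27 ALLOC][28-45 FREE]

Derivation:
Op 1: a = malloc(8) -> a = 0; heap: [0-7 ALLOC][8-45 FREE]
Op 2: free(a) -> (freed a); heap: [0-45 FREE]
Op 3: b = malloc(4) -> b = 0; heap: [0-3 ALLOC][4-45 FREE]
Op 4: free(b) -> (freed b); heap: [0-45 FREE]
Op 5: c = malloc(6) -> c = 0; heap: [0-5 ALLOC][6-45 FREE]
Op 6: d = malloc(11) -> d = 6; heap: [0-5 ALLOC][6-16 ALLOC][17-45 FREE]
Op 7: c = realloc(c, 4) -> c = 0; heap: [0-3 ALLOC][4-5 FREE][6-16 ALLOC][17-45 FREE]
Op 8: e = malloc(11) -> e = 17; heap: [0-3 ALLOC][4-5 FREE][6-16 ALLOC][17-27 ALLOC][28-45 FREE]
free(c): c = 0 -> block [0-3 ALLOC]; mark free, coalesce with adjacent free neighbors -> [0-5 FREE][6-16 ALLOC][17-27 ALLOC][28-45 FREE]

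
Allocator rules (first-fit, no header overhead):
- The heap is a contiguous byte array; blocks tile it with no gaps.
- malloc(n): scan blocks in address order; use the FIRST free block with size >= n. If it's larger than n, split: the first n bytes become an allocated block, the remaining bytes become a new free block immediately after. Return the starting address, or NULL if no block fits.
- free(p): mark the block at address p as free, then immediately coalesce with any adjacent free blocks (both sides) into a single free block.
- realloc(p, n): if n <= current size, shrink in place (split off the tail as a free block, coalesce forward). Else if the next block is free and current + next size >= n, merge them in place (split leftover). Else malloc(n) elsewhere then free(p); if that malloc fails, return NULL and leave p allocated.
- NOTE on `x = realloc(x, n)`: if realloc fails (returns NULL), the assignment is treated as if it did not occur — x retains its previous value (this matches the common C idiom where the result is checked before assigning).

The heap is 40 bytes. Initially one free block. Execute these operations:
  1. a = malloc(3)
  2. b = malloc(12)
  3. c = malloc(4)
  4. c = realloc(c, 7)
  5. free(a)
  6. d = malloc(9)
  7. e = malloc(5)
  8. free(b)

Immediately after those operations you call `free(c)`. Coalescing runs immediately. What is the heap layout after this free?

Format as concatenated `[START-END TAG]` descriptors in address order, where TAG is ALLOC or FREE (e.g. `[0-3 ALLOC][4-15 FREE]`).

Answer: [0-21 FREE][22-30 ALLOC][31-35 ALLOC][36-39 FREE]

Derivation:
Op 1: a = malloc(3) -> a = 0; heap: [0-2 ALLOC][3-39 FREE]
Op 2: b = malloc(12) -> b = 3; heap: [0-2 ALLOC][3-14 ALLOC][15-39 FREE]
Op 3: c = malloc(4) -> c = 15; heap: [0-2 ALLOC][3-14 ALLOC][15-18 ALLOC][19-39 FREE]
Op 4: c = realloc(c, 7) -> c = 15; heap: [0-2 ALLOC][3-14 ALLOC][15-21 ALLOC][22-39 FREE]
Op 5: free(a) -> (freed a); heap: [0-2 FREE][3-14 ALLOC][15-21 ALLOC][22-39 FREE]
Op 6: d = malloc(9) -> d = 22; heap: [0-2 FREE][3-14 ALLOC][15-21 ALLOC][22-30 ALLOC][31-39 FREE]
Op 7: e = malloc(5) -> e = 31; heap: [0-2 FREE][3-14 ALLOC][15-21 ALLOC][22-30 ALLOC][31-35 ALLOC][36-39 FREE]
Op 8: free(b) -> (freed b); heap: [0-14 FREE][15-21 ALLOC][22-30 ALLOC][31-35 ALLOC][36-39 FREE]
free(c): c = 15 -> block [15-21 ALLOC]; mark free, coalesce with adjacent free neighbors -> [0-21 FREE][22-30 ALLOC][31-35 ALLOC][36-39 FREE]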